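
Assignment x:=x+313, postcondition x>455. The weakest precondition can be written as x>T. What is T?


Formula: wp(x:=E, P) = P[E/x] (substitute E for x in postcondition)
Step 1: Postcondition: x>455
Step 2: Substitute x+313 for x: x+313>455
Step 3: Solve for x: x > 455-313 = 142

142


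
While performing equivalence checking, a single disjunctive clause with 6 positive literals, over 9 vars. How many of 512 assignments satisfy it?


Step 1: Total=2^9=512
Step 2: Unsat when all 6 false: 2^3=8
Step 3: Sat=512-8=504

504


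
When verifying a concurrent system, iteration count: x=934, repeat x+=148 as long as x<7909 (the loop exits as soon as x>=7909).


Step 1: x goes from 934 toward 7909 by 148; the body runs while x<7909, so iterations = ceil((bound-start)/step)
Step 2: Distance=6975
Step 3: ceil(6975/148)=48

48


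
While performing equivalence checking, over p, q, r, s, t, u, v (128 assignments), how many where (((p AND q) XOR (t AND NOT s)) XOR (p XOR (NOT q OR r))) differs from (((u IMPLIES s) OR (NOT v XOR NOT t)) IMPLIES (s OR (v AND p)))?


F1 = (((p AND q) XOR (t AND NOT s)) XOR (p XOR (NOT q OR r)))
F2 = (((u IMPLIES s) OR (NOT v XOR NOT t)) IMPLIES (s OR (v AND p)))
Evaluate both on each of 128 rows (bits = p,q,r,s,t,u,v):
  row 0 [0000000]: F1=1 F2=0 (differ) -> 1
  row 1 [0000001]: F1=1 F2=0 (differ) -> 1
  row 2 [0000010]: F1=1 F2=1 -> 0
  row 3 [0000011]: F1=1 F2=0 (differ) -> 1
  row 4 [0000100]: F1=0 F2=0 -> 0
  (every remaining row is evaluated the same way; all 128 results are listed next)
Full result column, 8 rows per line (p,q,r,s fixed per line; t,u,v runs 000..111 left to right):
  rows 0-7 [p,q,r,s=0000]: 11010001  (ones: 4)
  rows 8-15 [p,q,r,s=0001]: 00000000  (ones: 0)
  rows 16-23 [p,q,r,s=0010]: 11010001  (ones: 4)
  rows 24-31 [p,q,r,s=0011]: 00000000  (ones: 0)
  rows 32-39 [p,q,r,s=0100]: 00101110  (ones: 4)
  rows 40-47 [p,q,r,s=0101]: 11111111  (ones: 8)
  rows 48-55 [p,q,r,s=0110]: 11010001  (ones: 4)
  rows 56-63 [p,q,r,s=0111]: 00000000  (ones: 0)
  rows 64-71 [p,q,r,s=1000]: 01111010  (ones: 5)
  rows 72-79 [p,q,r,s=1001]: 11111111  (ones: 8)
  rows 80-87 [p,q,r,s=1010]: 01111010  (ones: 5)
  rows 88-95 [p,q,r,s=1011]: 11111111  (ones: 8)
  rows 96-103 [p,q,r,s=1100]: 01111010  (ones: 5)
  rows 104-111 [p,q,r,s=1101]: 11111111  (ones: 8)
  rows 112-119 [p,q,r,s=1110]: 10000101  (ones: 3)
  rows 120-127 [p,q,r,s=1111]: 00000000  (ones: 0)
Disagreements = 4+0+4+0+4+8+4+0+5+8+5+8+5+8+3+0 = 66

66


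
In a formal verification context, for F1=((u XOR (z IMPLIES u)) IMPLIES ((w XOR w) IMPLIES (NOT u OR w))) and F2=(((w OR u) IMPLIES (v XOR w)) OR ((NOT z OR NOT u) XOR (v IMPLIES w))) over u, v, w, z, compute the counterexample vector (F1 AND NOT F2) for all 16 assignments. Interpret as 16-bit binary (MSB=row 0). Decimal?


F1 = ((u XOR (z IMPLIES u)) IMPLIES ((w XOR w) IMPLIES (NOT u OR w)))
F2 = (((w OR u) IMPLIES (v XOR w)) OR ((NOT z OR NOT u) XOR (v IMPLIES w)))
Counterexample to F1=>F2 is where F1=1 and F2=0.
Evaluate each row (bits = u,v,w,z, MSB first):
  row 0 [0000]: F1=1 F2=1 -> F1&~F2 -> 0
  row 1 [0001]: F1=1 F2=1 -> F1&~F2 -> 0
  row 2 [0010]: F1=1 F2=1 -> F1&~F2 -> 0
  row 3 [0011]: F1=1 F2=1 -> F1&~F2 -> 0
  row 4 [0100]: F1=1 F2=1 -> F1&~F2 -> 0
  row 5 [0101]: F1=1 F2=1 -> F1&~F2 -> 0
  row 6 [0110]: F1=1 F2=0 -> F1&~F2 -> 1
  row 7 [0111]: F1=1 F2=0 -> F1&~F2 -> 1
  row 8 [1000]: F1=1 F2=0 -> F1&~F2 -> 1
  row 9 [1001]: F1=1 F2=1 -> F1&~F2 -> 0
  row 10 [1010]: F1=1 F2=1 -> F1&~F2 -> 0
  row 11 [1011]: F1=1 F2=1 -> F1&~F2 -> 0
  row 12 [1100]: F1=1 F2=1 -> F1&~F2 -> 0
  row 13 [1101]: F1=1 F2=1 -> F1&~F2 -> 0
  row 14 [1110]: F1=1 F2=0 -> F1&~F2 -> 1
  row 15 [1111]: F1=1 F2=1 -> F1&~F2 -> 0
Full result column, 4 rows per line (u,v fixed per line; w,z runs 00..11 left to right):
  rows 0-3 [u,v=00]: 0000  = hex 0
  rows 4-7 [u,v=01]: 0011  = hex 3
  rows 8-11 [u,v=10]: 1000  = hex 8
  rows 12-15 [u,v=11]: 0010  = hex 2
Counterexample vector (row 0 .. row 15) = 0000001110000010
Output column grouped in 4s = 0000 0011 1000 0010 = 0x0382
Convert to decimal digit by digit (value = value*16 + digit):
  0 -> 0
  0*16 + 3 = 3
  3*16 + 8 = 56
  56*16 + 2 = 898
Decimal = 898

898


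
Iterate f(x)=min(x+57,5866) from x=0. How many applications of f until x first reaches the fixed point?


Step 1: x=0, cap=5866, increment=57
Step 2: x grows by 57 each step until capped at 5866; fixed point is x=5866
Step 3: iterations = ceil(5866/57) = 103

103


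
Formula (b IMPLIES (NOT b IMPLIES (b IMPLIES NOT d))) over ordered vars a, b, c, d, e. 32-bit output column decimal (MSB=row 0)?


Formula: (b IMPLIES (NOT b IMPLIES (b IMPLIES NOT d))) over a, b, c, d, e (32 rows)
Evaluate each row (bits = a,b,c,d,e, MSB first):
  row 0 [00000]: (0 IMPLIES (NOT 0 IMPLIES (0 IMPLIES NOT 0))) -> 1
  row 1 [00001]: (0 IMPLIES (NOT 0 IMPLIES (0 IMPLIES NOT 0))) -> 1
  row 2 [00010]: (0 IMPLIES (NOT 0 IMPLIES (0 IMPLIES NOT 1))) -> 1
  row 3 [00011]: (0 IMPLIES (NOT 0 IMPLIES (0 IMPLIES NOT 1))) -> 1
  row 4 [00100]: (0 IMPLIES (NOT 0 IMPLIES (0 IMPLIES NOT 0))) -> 1
  row 5 [00101]: (0 IMPLIES (NOT 0 IMPLIES (0 IMPLIES NOT 0))) -> 1
  row 6 [00110]: (0 IMPLIES (NOT 0 IMPLIES (0 IMPLIES NOT 1))) -> 1
  row 7 [00111]: (0 IMPLIES (NOT 0 IMPLIES (0 IMPLIES NOT 1))) -> 1
  row 8 [01000]: (1 IMPLIES (NOT 1 IMPLIES (1 IMPLIES NOT 0))) -> 1
  row 9 [01001]: (1 IMPLIES (NOT 1 IMPLIES (1 IMPLIES NOT 0))) -> 1
  row 10 [01010]: (1 IMPLIES (NOT 1 IMPLIES (1 IMPLIES NOT 1))) -> 1
  row 11 [01011]: (1 IMPLIES (NOT 1 IMPLIES (1 IMPLIES NOT 1))) -> 1
  row 12 [01100]: (1 IMPLIES (NOT 1 IMPLIES (1 IMPLIES NOT 0))) -> 1
  row 13 [01101]: (1 IMPLIES (NOT 1 IMPLIES (1 IMPLIES NOT 0))) -> 1
  row 14 [01110]: (1 IMPLIES (NOT 1 IMPLIES (1 IMPLIES NOT 1))) -> 1
  row 15 [01111]: (1 IMPLIES (NOT 1 IMPLIES (1 IMPLIES NOT 1))) -> 1
  row 16 [10000]: (0 IMPLIES (NOT 0 IMPLIES (0 IMPLIES NOT 0))) -> 1
  row 17 [10001]: (0 IMPLIES (NOT 0 IMPLIES (0 IMPLIES NOT 0))) -> 1
  row 18 [10010]: (0 IMPLIES (NOT 0 IMPLIES (0 IMPLIES NOT 1))) -> 1
  row 19 [10011]: (0 IMPLIES (NOT 0 IMPLIES (0 IMPLIES NOT 1))) -> 1
  row 20 [10100]: (0 IMPLIES (NOT 0 IMPLIES (0 IMPLIES NOT 0))) -> 1
  row 21 [10101]: (0 IMPLIES (NOT 0 IMPLIES (0 IMPLIES NOT 0))) -> 1
  row 22 [10110]: (0 IMPLIES (NOT 0 IMPLIES (0 IMPLIES NOT 1))) -> 1
  row 23 [10111]: (0 IMPLIES (NOT 0 IMPLIES (0 IMPLIES NOT 1))) -> 1
  row 24 [11000]: (1 IMPLIES (NOT 1 IMPLIES (1 IMPLIES NOT 0))) -> 1
  row 25 [11001]: (1 IMPLIES (NOT 1 IMPLIES (1 IMPLIES NOT 0))) -> 1
  row 26 [11010]: (1 IMPLIES (NOT 1 IMPLIES (1 IMPLIES NOT 1))) -> 1
  row 27 [11011]: (1 IMPLIES (NOT 1 IMPLIES (1 IMPLIES NOT 1))) -> 1
  row 28 [11100]: (1 IMPLIES (NOT 1 IMPLIES (1 IMPLIES NOT 0))) -> 1
  row 29 [11101]: (1 IMPLIES (NOT 1 IMPLIES (1 IMPLIES NOT 0))) -> 1
  row 30 [11110]: (1 IMPLIES (NOT 1 IMPLIES (1 IMPLIES NOT 1))) -> 1
  row 31 [11111]: (1 IMPLIES (NOT 1 IMPLIES (1 IMPLIES NOT 1))) -> 1
Full result column, 4 rows per line (a,b,c fixed per line; d,e runs 00..11 left to right):
  rows 0-3 [a,b,c=000]: 1111  = hex F
  rows 4-7 [a,b,c=001]: 1111  = hex F
  rows 8-11 [a,b,c=010]: 1111  = hex F
  rows 12-15 [a,b,c=011]: 1111  = hex F
  rows 16-19 [a,b,c=100]: 1111  = hex F
  rows 20-23 [a,b,c=101]: 1111  = hex F
  rows 24-27 [a,b,c=110]: 1111  = hex F
  rows 28-31 [a,b,c=111]: 1111  = hex F
Output column (row 0 .. row 31) = 11111111111111111111111111111111
Output column grouped in 4s = 1111 1111 1111 1111 1111 1111 1111 1111 = 0xFFFFFFFF
Convert to decimal digit by digit (value = value*16 + digit):
  F -> 15
  15*16 + 15 (F) = 255
  255*16 + 15 (F) = 4095
  4095*16 + 15 (F) = 65535
  65535*16 + 15 (F) = 1048575
  1048575*16 + 15 (F) = 16777215
  16777215*16 + 15 (F) = 268435455
  268435455*16 + 15 (F) = 4294967295
Decimal = 4294967295

4294967295


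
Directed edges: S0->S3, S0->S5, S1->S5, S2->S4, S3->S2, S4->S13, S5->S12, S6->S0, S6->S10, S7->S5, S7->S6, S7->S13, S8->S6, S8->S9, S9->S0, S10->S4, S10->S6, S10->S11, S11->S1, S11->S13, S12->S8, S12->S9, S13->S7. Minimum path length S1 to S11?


BFS layer-by-layer from S1:
  dist 0: {S1}
  dist 1: {S5}
  dist 2: {S12}
  dist 3: {S8, S9}
  dist 4: {S0, S6}
  dist 5: {S3, S10}
  dist 6: {S2, S4, S11}
  -> S11 reached at distance 6
Shortest path length = 6

6


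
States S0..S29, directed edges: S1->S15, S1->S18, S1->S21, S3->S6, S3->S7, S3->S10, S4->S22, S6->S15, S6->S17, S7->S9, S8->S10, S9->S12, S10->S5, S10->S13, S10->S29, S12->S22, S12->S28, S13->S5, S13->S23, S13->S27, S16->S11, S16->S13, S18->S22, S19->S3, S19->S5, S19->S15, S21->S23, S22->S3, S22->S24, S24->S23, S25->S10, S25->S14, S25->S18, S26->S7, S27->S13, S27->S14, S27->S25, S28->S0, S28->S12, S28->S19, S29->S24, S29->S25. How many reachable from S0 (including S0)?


BFS from S0:
  layer 0: {S0}
Reachable set: {S0}
Count = 1

1


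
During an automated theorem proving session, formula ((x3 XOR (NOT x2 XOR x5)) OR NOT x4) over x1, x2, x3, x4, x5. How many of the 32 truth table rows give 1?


Formula: ((x3 XOR (NOT x2 XOR x5)) OR NOT x4) over 5 vars (32 rows)
Evaluate each row (x1, x2, x3, x4, x5 as bits, MSB first):
  row 0 [00000]: ((0 XOR (NOT 0 XOR 0)) OR NOT 0) -> 1
  row 1 [00001]: ((0 XOR (NOT 0 XOR 1)) OR NOT 0) -> 1
  row 2 [00010]: ((0 XOR (NOT 0 XOR 0)) OR NOT 1) -> 1
  row 3 [00011]: ((0 XOR (NOT 0 XOR 1)) OR NOT 1) -> 0
  row 4 [00100]: ((1 XOR (NOT 0 XOR 0)) OR NOT 0) -> 1
  row 5 [00101]: ((1 XOR (NOT 0 XOR 1)) OR NOT 0) -> 1
  row 6 [00110]: ((1 XOR (NOT 0 XOR 0)) OR NOT 1) -> 0
  row 7 [00111]: ((1 XOR (NOT 0 XOR 1)) OR NOT 1) -> 1
  row 8 [01000]: ((0 XOR (NOT 1 XOR 0)) OR NOT 0) -> 1
  row 9 [01001]: ((0 XOR (NOT 1 XOR 1)) OR NOT 0) -> 1
  row 10 [01010]: ((0 XOR (NOT 1 XOR 0)) OR NOT 1) -> 0
  row 11 [01011]: ((0 XOR (NOT 1 XOR 1)) OR NOT 1) -> 1
  row 12 [01100]: ((1 XOR (NOT 1 XOR 0)) OR NOT 0) -> 1
  row 13 [01101]: ((1 XOR (NOT 1 XOR 1)) OR NOT 0) -> 1
  row 14 [01110]: ((1 XOR (NOT 1 XOR 0)) OR NOT 1) -> 1
  row 15 [01111]: ((1 XOR (NOT 1 XOR 1)) OR NOT 1) -> 0
  row 16 [10000]: ((0 XOR (NOT 0 XOR 0)) OR NOT 0) -> 1
  row 17 [10001]: ((0 XOR (NOT 0 XOR 1)) OR NOT 0) -> 1
  row 18 [10010]: ((0 XOR (NOT 0 XOR 0)) OR NOT 1) -> 1
  row 19 [10011]: ((0 XOR (NOT 0 XOR 1)) OR NOT 1) -> 0
  row 20 [10100]: ((1 XOR (NOT 0 XOR 0)) OR NOT 0) -> 1
  row 21 [10101]: ((1 XOR (NOT 0 XOR 1)) OR NOT 0) -> 1
  row 22 [10110]: ((1 XOR (NOT 0 XOR 0)) OR NOT 1) -> 0
  row 23 [10111]: ((1 XOR (NOT 0 XOR 1)) OR NOT 1) -> 1
  row 24 [11000]: ((0 XOR (NOT 1 XOR 0)) OR NOT 0) -> 1
  row 25 [11001]: ((0 XOR (NOT 1 XOR 1)) OR NOT 0) -> 1
  row 26 [11010]: ((0 XOR (NOT 1 XOR 0)) OR NOT 1) -> 0
  row 27 [11011]: ((0 XOR (NOT 1 XOR 1)) OR NOT 1) -> 1
  row 28 [11100]: ((1 XOR (NOT 1 XOR 0)) OR NOT 0) -> 1
  row 29 [11101]: ((1 XOR (NOT 1 XOR 1)) OR NOT 0) -> 1
  row 30 [11110]: ((1 XOR (NOT 1 XOR 0)) OR NOT 1) -> 1
  row 31 [11111]: ((1 XOR (NOT 1 XOR 1)) OR NOT 1) -> 0
Full result column, 8 rows per line (x1,x2 fixed per line; x3,x4,x5 runs 000..111 left to right):
  rows 0-7 [x1,x2=00]: 11101101  (ones: 6)
  rows 8-15 [x1,x2=01]: 11011110  (ones: 6)
  rows 16-23 [x1,x2=10]: 11101101  (ones: 6)
  rows 24-31 [x1,x2=11]: 11011110  (ones: 6)
Count of 1-rows = 6+6+6+6 = 24

24


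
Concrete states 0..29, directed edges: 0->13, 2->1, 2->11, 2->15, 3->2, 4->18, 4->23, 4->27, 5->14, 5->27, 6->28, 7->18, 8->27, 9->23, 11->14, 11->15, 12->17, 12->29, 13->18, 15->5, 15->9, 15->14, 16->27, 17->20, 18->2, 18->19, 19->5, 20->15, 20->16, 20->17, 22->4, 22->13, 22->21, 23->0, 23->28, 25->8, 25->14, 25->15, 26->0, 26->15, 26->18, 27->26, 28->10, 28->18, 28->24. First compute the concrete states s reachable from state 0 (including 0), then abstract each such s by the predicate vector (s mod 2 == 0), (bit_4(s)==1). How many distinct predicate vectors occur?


BFS from 0:
Concrete reachable: {0, 1, 2, 5, 9, 10, 11, 13, 14, 15, 18, 19, 23, 24, 26, 27, 28}
Abstract via predicates (s mod 2 == 0), (bit_4(s)==1):
  (0,0) <- {1, 5, 9, 11, 13, 15}
  (0,1) <- {19, 23, 27}
  (1,0) <- {0, 2, 10, 14}
  (1,1) <- {18, 24, 26, 28}
Distinct abstract states = 4

4


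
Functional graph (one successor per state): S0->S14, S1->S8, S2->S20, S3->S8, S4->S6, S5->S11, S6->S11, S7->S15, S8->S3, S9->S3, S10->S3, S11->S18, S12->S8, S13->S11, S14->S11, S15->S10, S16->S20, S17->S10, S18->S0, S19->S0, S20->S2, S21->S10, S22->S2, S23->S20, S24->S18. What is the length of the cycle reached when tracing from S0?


Trace from S0 until a state repeats:
  S0 -> S14 -> S11 -> S18 -> S0
S0 first seen at step 0, revisited at step 4.
Cycle length = 4 - 0 = 4

4


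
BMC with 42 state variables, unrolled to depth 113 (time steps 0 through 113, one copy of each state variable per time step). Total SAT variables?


BMC unrolls to depth k, creating one copy of each state var for steps 0..k.
Step count = 113 + 1 = 114 (steps 0 through 113)
Vars per step = 42
Total = 42 * 114 = 4788

4788


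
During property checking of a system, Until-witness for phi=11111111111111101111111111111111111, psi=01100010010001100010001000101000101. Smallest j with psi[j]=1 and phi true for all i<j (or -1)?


(phi U psi) at 0: need smallest j with psi[j]=1 and phi[i]=1 for all i in [0,j).
Scan from step 0:
  step 0: phi=1, psi=0 -> continue
  step 1: psi=1 and phi held for [0,1) -> witness found
Witness step = 1

1


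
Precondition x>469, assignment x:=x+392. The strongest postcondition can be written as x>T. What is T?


Formula: sp(P, x:=E) = exists old_x. (x = E[old_x/x]) AND P[old_x/x] (old_x is the value of x before the assignment; eliminate old_x by solving x = E[old_x/x] for old_x)
Step 1: Precondition P: x>469, i.e. old_x > 469
Step 2: Assignment gives x = old_x + 392, so old_x = x - 392
Step 3: Substitute into P: x - 392 > 469
Step 4: Simplify: x > 469+392 = 861

861


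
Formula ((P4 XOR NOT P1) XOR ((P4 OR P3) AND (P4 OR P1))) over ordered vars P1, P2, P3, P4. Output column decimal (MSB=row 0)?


Formula: ((P4 XOR NOT P1) XOR ((P4 OR P3) AND (P4 OR P1))) over P1, P2, P3, P4 (16 rows)
Evaluate each row (bits = P1,P2,P3,P4, MSB first):
  row 0 [0000]: ((0 XOR NOT 0) XOR ((0 OR 0) AND (0 OR 0))) -> 1
  row 1 [0001]: ((1 XOR NOT 0) XOR ((1 OR 0) AND (1 OR 0))) -> 1
  row 2 [0010]: ((0 XOR NOT 0) XOR ((0 OR 1) AND (0 OR 0))) -> 1
  row 3 [0011]: ((1 XOR NOT 0) XOR ((1 OR 1) AND (1 OR 0))) -> 1
  row 4 [0100]: ((0 XOR NOT 0) XOR ((0 OR 0) AND (0 OR 0))) -> 1
  row 5 [0101]: ((1 XOR NOT 0) XOR ((1 OR 0) AND (1 OR 0))) -> 1
  row 6 [0110]: ((0 XOR NOT 0) XOR ((0 OR 1) AND (0 OR 0))) -> 1
  row 7 [0111]: ((1 XOR NOT 0) XOR ((1 OR 1) AND (1 OR 0))) -> 1
  row 8 [1000]: ((0 XOR NOT 1) XOR ((0 OR 0) AND (0 OR 1))) -> 0
  row 9 [1001]: ((1 XOR NOT 1) XOR ((1 OR 0) AND (1 OR 1))) -> 0
  row 10 [1010]: ((0 XOR NOT 1) XOR ((0 OR 1) AND (0 OR 1))) -> 1
  row 11 [1011]: ((1 XOR NOT 1) XOR ((1 OR 1) AND (1 OR 1))) -> 0
  row 12 [1100]: ((0 XOR NOT 1) XOR ((0 OR 0) AND (0 OR 1))) -> 0
  row 13 [1101]: ((1 XOR NOT 1) XOR ((1 OR 0) AND (1 OR 1))) -> 0
  row 14 [1110]: ((0 XOR NOT 1) XOR ((0 OR 1) AND (0 OR 1))) -> 1
  row 15 [1111]: ((1 XOR NOT 1) XOR ((1 OR 1) AND (1 OR 1))) -> 0
Full result column, 4 rows per line (P1,P2 fixed per line; P3,P4 runs 00..11 left to right):
  rows 0-3 [P1,P2=00]: 1111  = hex F
  rows 4-7 [P1,P2=01]: 1111  = hex F
  rows 8-11 [P1,P2=10]: 0010  = hex 2
  rows 12-15 [P1,P2=11]: 0010  = hex 2
Output column (row 0 .. row 15) = 1111111100100010
Output column grouped in 4s = 1111 1111 0010 0010 = 0xFF22
Convert to decimal digit by digit (value = value*16 + digit):
  F -> 15
  15*16 + 15 (F) = 255
  255*16 + 2 = 4082
  4082*16 + 2 = 65314
Decimal = 65314

65314


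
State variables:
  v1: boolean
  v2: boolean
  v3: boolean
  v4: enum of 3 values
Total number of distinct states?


State space = product of domain sizes of all variables.
Domain sizes:
  v1 (boolean): 2
  v2 (boolean): 2
  v3 (boolean): 2
  v4 (enum of 3 values): 3
Product = 2 * 2 * 2 * 3 = 24

24


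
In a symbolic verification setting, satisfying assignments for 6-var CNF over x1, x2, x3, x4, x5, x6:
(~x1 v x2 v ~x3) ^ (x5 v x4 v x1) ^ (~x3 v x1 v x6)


CNF with 3 clauses over 6 vars (64 assignments).
An assignment satisfies CNF iff every clause has >=1 true literal.
Check each row (bits = x1,x2,x3,x4,x5,x6; clause T/F shown):
  row 0 [000000]: clauses=TFT -> 0
  row 1 [000001]: clauses=TFT -> 0
  row 2 [000010]: clauses=TTT -> 1
  row 3 [000011]: clauses=TTT -> 1
  row 4 [000100]: clauses=TTT -> 1
  (every remaining row is evaluated the same way; all 64 results are listed next)
Full result column, 8 rows per line (x1,x2,x3 fixed per line; x4,x5,x6 runs 000..111 left to right):
  rows 0-7 [x1,x2,x3=000]: 00111111  (ones: 6)
  rows 8-15 [x1,x2,x3=001]: 00010101  (ones: 3)
  rows 16-23 [x1,x2,x3=010]: 00111111  (ones: 6)
  rows 24-31 [x1,x2,x3=011]: 00010101  (ones: 3)
  rows 32-39 [x1,x2,x3=100]: 11111111  (ones: 8)
  rows 40-47 [x1,x2,x3=101]: 00000000  (ones: 0)
  rows 48-55 [x1,x2,x3=110]: 11111111  (ones: 8)
  rows 56-63 [x1,x2,x3=111]: 11111111  (ones: 8)
Satisfying assignments = 6+3+6+3+8+0+8+8 = 42

42


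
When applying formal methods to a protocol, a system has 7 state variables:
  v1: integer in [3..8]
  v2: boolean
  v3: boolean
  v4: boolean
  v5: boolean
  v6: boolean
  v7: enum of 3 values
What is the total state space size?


State space = product of domain sizes of all variables.
Domain sizes:
  v1 (integer in [3..8]): 6
  v2 (boolean): 2
  v3 (boolean): 2
  v4 (boolean): 2
  v5 (boolean): 2
  v6 (boolean): 2
  v7 (enum of 3 values): 3
Product = 6 * 2 * 2 * 2 * 2 * 2 * 3 = 576

576


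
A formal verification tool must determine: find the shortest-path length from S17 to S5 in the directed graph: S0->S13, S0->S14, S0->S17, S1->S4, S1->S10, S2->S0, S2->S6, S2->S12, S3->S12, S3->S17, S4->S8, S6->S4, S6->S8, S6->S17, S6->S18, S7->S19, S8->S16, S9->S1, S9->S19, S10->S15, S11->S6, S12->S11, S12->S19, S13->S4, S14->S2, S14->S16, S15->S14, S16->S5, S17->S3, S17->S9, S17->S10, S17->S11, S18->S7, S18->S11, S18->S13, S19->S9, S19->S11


BFS layer-by-layer from S17:
  dist 0: {S17}
  dist 1: {S3, S9, S10, S11}
  dist 2: {S1, S6, S12, S15, S19}
  dist 3: {S4, S8, S14, S18}
  dist 4: {S2, S7, S13, S16}
  dist 5: {S0, S5}
  -> S5 reached at distance 5
Shortest path length = 5

5


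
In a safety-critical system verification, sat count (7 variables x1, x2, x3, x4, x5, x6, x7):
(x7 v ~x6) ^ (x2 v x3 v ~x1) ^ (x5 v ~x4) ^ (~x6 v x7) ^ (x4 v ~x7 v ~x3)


CNF with 5 clauses over 7 vars (128 assignments).
An assignment satisfies CNF iff every clause has >=1 true literal.
Check each row (bits = x1,x2,x3,x4,x5,x6,x7; clause T/F shown):
  row 0 [0000000]: clauses=TTTTT -> 1
  row 1 [0000001]: clauses=TTTTT -> 1
  row 2 [0000010]: clauses=FTTFT -> 0
  row 3 [0000011]: clauses=TTTTT -> 1
  row 4 [0000100]: clauses=TTTTT -> 1
  (every remaining row is evaluated the same way; all 128 results are listed next)
Full result column, 8 rows per line (x1,x2,x3,x4 fixed per line; x5,x6,x7 runs 000..111 left to right):
  rows 0-7 [x1,x2,x3,x4=0000]: 11011101  (ones: 6)
  rows 8-15 [x1,x2,x3,x4=0001]: 00001101  (ones: 3)
  rows 16-23 [x1,x2,x3,x4=0010]: 10001000  (ones: 2)
  rows 24-31 [x1,x2,x3,x4=0011]: 00001101  (ones: 3)
  rows 32-39 [x1,x2,x3,x4=0100]: 11011101  (ones: 6)
  rows 40-47 [x1,x2,x3,x4=0101]: 00001101  (ones: 3)
  rows 48-55 [x1,x2,x3,x4=0110]: 10001000  (ones: 2)
  rows 56-63 [x1,x2,x3,x4=0111]: 00001101  (ones: 3)
  rows 64-71 [x1,x2,x3,x4=1000]: 00000000  (ones: 0)
  rows 72-79 [x1,x2,x3,x4=1001]: 00000000  (ones: 0)
  rows 80-87 [x1,x2,x3,x4=1010]: 10001000  (ones: 2)
  rows 88-95 [x1,x2,x3,x4=1011]: 00001101  (ones: 3)
  rows 96-103 [x1,x2,x3,x4=1100]: 11011101  (ones: 6)
  rows 104-111 [x1,x2,x3,x4=1101]: 00001101  (ones: 3)
  rows 112-119 [x1,x2,x3,x4=1110]: 10001000  (ones: 2)
  rows 120-127 [x1,x2,x3,x4=1111]: 00001101  (ones: 3)
Satisfying assignments = 6+3+2+3+6+3+2+3+0+0+2+3+6+3+2+3 = 47

47


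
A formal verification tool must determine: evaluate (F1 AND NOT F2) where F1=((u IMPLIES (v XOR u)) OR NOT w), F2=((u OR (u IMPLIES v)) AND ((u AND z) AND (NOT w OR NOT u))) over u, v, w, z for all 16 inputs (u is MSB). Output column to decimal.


F1 = ((u IMPLIES (v XOR u)) OR NOT w)
F2 = ((u OR (u IMPLIES v)) AND ((u AND z) AND (NOT w OR NOT u)))
Counterexample to F1=>F2 is where F1=1 and F2=0.
Evaluate each row (bits = u,v,w,z, MSB first):
  row 0 [0000]: F1=1 F2=0 -> F1&~F2 -> 1
  row 1 [0001]: F1=1 F2=0 -> F1&~F2 -> 1
  row 2 [0010]: F1=1 F2=0 -> F1&~F2 -> 1
  row 3 [0011]: F1=1 F2=0 -> F1&~F2 -> 1
  row 4 [0100]: F1=1 F2=0 -> F1&~F2 -> 1
  row 5 [0101]: F1=1 F2=0 -> F1&~F2 -> 1
  row 6 [0110]: F1=1 F2=0 -> F1&~F2 -> 1
  row 7 [0111]: F1=1 F2=0 -> F1&~F2 -> 1
  row 8 [1000]: F1=1 F2=0 -> F1&~F2 -> 1
  row 9 [1001]: F1=1 F2=1 -> F1&~F2 -> 0
  row 10 [1010]: F1=1 F2=0 -> F1&~F2 -> 1
  row 11 [1011]: F1=1 F2=0 -> F1&~F2 -> 1
  row 12 [1100]: F1=1 F2=0 -> F1&~F2 -> 1
  row 13 [1101]: F1=1 F2=1 -> F1&~F2 -> 0
  row 14 [1110]: F1=0 F2=0 -> F1&~F2 -> 0
  row 15 [1111]: F1=0 F2=0 -> F1&~F2 -> 0
Full result column, 4 rows per line (u,v fixed per line; w,z runs 00..11 left to right):
  rows 0-3 [u,v=00]: 1111  = hex F
  rows 4-7 [u,v=01]: 1111  = hex F
  rows 8-11 [u,v=10]: 1011  = hex B
  rows 12-15 [u,v=11]: 1000  = hex 8
Counterexample vector (row 0 .. row 15) = 1111111110111000
Output column grouped in 4s = 1111 1111 1011 1000 = 0xFFB8
Convert to decimal digit by digit (value = value*16 + digit):
  F -> 15
  15*16 + 15 (F) = 255
  255*16 + 11 (B) = 4091
  4091*16 + 8 = 65464
Decimal = 65464

65464


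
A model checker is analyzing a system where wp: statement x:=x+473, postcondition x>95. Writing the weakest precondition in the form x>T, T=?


Formula: wp(x:=E, P) = P[E/x] (substitute E for x in postcondition)
Step 1: Postcondition: x>95
Step 2: Substitute x+473 for x: x+473>95
Step 3: Solve for x: x > 95-473 = -378

-378


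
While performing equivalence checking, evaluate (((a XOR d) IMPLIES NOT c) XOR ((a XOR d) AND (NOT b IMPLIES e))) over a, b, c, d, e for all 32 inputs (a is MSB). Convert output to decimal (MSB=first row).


Formula: (((a XOR d) IMPLIES NOT c) XOR ((a XOR d) AND (NOT b IMPLIES e))) over a, b, c, d, e (32 rows)
Evaluate each row (bits = a,b,c,d,e, MSB first):
  row 0 [00000]: (((0 XOR 0) IMPLIES NOT 0) XOR ((0 XOR 0) AND (NOT 0 IMPLIES 0))) -> 1
  row 1 [00001]: (((0 XOR 0) IMPLIES NOT 0) XOR ((0 XOR 0) AND (NOT 0 IMPLIES 1))) -> 1
  row 2 [00010]: (((0 XOR 1) IMPLIES NOT 0) XOR ((0 XOR 1) AND (NOT 0 IMPLIES 0))) -> 1
  row 3 [00011]: (((0 XOR 1) IMPLIES NOT 0) XOR ((0 XOR 1) AND (NOT 0 IMPLIES 1))) -> 0
  row 4 [00100]: (((0 XOR 0) IMPLIES NOT 1) XOR ((0 XOR 0) AND (NOT 0 IMPLIES 0))) -> 1
  row 5 [00101]: (((0 XOR 0) IMPLIES NOT 1) XOR ((0 XOR 0) AND (NOT 0 IMPLIES 1))) -> 1
  row 6 [00110]: (((0 XOR 1) IMPLIES NOT 1) XOR ((0 XOR 1) AND (NOT 0 IMPLIES 0))) -> 0
  row 7 [00111]: (((0 XOR 1) IMPLIES NOT 1) XOR ((0 XOR 1) AND (NOT 0 IMPLIES 1))) -> 1
  row 8 [01000]: (((0 XOR 0) IMPLIES NOT 0) XOR ((0 XOR 0) AND (NOT 1 IMPLIES 0))) -> 1
  row 9 [01001]: (((0 XOR 0) IMPLIES NOT 0) XOR ((0 XOR 0) AND (NOT 1 IMPLIES 1))) -> 1
  row 10 [01010]: (((0 XOR 1) IMPLIES NOT 0) XOR ((0 XOR 1) AND (NOT 1 IMPLIES 0))) -> 0
  row 11 [01011]: (((0 XOR 1) IMPLIES NOT 0) XOR ((0 XOR 1) AND (NOT 1 IMPLIES 1))) -> 0
  row 12 [01100]: (((0 XOR 0) IMPLIES NOT 1) XOR ((0 XOR 0) AND (NOT 1 IMPLIES 0))) -> 1
  row 13 [01101]: (((0 XOR 0) IMPLIES NOT 1) XOR ((0 XOR 0) AND (NOT 1 IMPLIES 1))) -> 1
  row 14 [01110]: (((0 XOR 1) IMPLIES NOT 1) XOR ((0 XOR 1) AND (NOT 1 IMPLIES 0))) -> 1
  row 15 [01111]: (((0 XOR 1) IMPLIES NOT 1) XOR ((0 XOR 1) AND (NOT 1 IMPLIES 1))) -> 1
  row 16 [10000]: (((1 XOR 0) IMPLIES NOT 0) XOR ((1 XOR 0) AND (NOT 0 IMPLIES 0))) -> 1
  row 17 [10001]: (((1 XOR 0) IMPLIES NOT 0) XOR ((1 XOR 0) AND (NOT 0 IMPLIES 1))) -> 0
  row 18 [10010]: (((1 XOR 1) IMPLIES NOT 0) XOR ((1 XOR 1) AND (NOT 0 IMPLIES 0))) -> 1
  row 19 [10011]: (((1 XOR 1) IMPLIES NOT 0) XOR ((1 XOR 1) AND (NOT 0 IMPLIES 1))) -> 1
  row 20 [10100]: (((1 XOR 0) IMPLIES NOT 1) XOR ((1 XOR 0) AND (NOT 0 IMPLIES 0))) -> 0
  row 21 [10101]: (((1 XOR 0) IMPLIES NOT 1) XOR ((1 XOR 0) AND (NOT 0 IMPLIES 1))) -> 1
  row 22 [10110]: (((1 XOR 1) IMPLIES NOT 1) XOR ((1 XOR 1) AND (NOT 0 IMPLIES 0))) -> 1
  row 23 [10111]: (((1 XOR 1) IMPLIES NOT 1) XOR ((1 XOR 1) AND (NOT 0 IMPLIES 1))) -> 1
  row 24 [11000]: (((1 XOR 0) IMPLIES NOT 0) XOR ((1 XOR 0) AND (NOT 1 IMPLIES 0))) -> 0
  row 25 [11001]: (((1 XOR 0) IMPLIES NOT 0) XOR ((1 XOR 0) AND (NOT 1 IMPLIES 1))) -> 0
  row 26 [11010]: (((1 XOR 1) IMPLIES NOT 0) XOR ((1 XOR 1) AND (NOT 1 IMPLIES 0))) -> 1
  row 27 [11011]: (((1 XOR 1) IMPLIES NOT 0) XOR ((1 XOR 1) AND (NOT 1 IMPLIES 1))) -> 1
  row 28 [11100]: (((1 XOR 0) IMPLIES NOT 1) XOR ((1 XOR 0) AND (NOT 1 IMPLIES 0))) -> 1
  row 29 [11101]: (((1 XOR 0) IMPLIES NOT 1) XOR ((1 XOR 0) AND (NOT 1 IMPLIES 1))) -> 1
  row 30 [11110]: (((1 XOR 1) IMPLIES NOT 1) XOR ((1 XOR 1) AND (NOT 1 IMPLIES 0))) -> 1
  row 31 [11111]: (((1 XOR 1) IMPLIES NOT 1) XOR ((1 XOR 1) AND (NOT 1 IMPLIES 1))) -> 1
Full result column, 4 rows per line (a,b,c fixed per line; d,e runs 00..11 left to right):
  rows 0-3 [a,b,c=000]: 1110  = hex E
  rows 4-7 [a,b,c=001]: 1101  = hex D
  rows 8-11 [a,b,c=010]: 1100  = hex C
  rows 12-15 [a,b,c=011]: 1111  = hex F
  rows 16-19 [a,b,c=100]: 1011  = hex B
  rows 20-23 [a,b,c=101]: 0111  = hex 7
  rows 24-27 [a,b,c=110]: 0011  = hex 3
  rows 28-31 [a,b,c=111]: 1111  = hex F
Output column (row 0 .. row 31) = 11101101110011111011011100111111
Output column grouped in 4s = 1110 1101 1100 1111 1011 0111 0011 1111 = 0xEDCFB73F
Convert to decimal digit by digit (value = value*16 + digit):
  E -> 14
  14*16 + 13 (D) = 237
  237*16 + 12 (C) = 3804
  3804*16 + 15 (F) = 60879
  60879*16 + 11 (B) = 974075
  974075*16 + 7 = 15585207
  15585207*16 + 3 = 249363315
  249363315*16 + 15 (F) = 3989813055
Decimal = 3989813055

3989813055


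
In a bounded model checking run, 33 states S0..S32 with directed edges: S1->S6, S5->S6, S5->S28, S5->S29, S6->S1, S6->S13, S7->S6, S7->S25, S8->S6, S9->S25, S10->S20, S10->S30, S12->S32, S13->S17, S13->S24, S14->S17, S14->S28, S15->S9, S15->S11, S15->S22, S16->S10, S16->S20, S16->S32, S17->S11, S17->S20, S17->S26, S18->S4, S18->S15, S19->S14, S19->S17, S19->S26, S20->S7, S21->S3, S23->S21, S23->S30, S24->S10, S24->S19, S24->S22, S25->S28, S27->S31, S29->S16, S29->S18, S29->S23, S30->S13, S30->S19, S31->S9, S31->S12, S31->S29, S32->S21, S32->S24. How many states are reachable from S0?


BFS from S0:
  layer 0: {S0}
Reachable set: {S0}
Count = 1

1


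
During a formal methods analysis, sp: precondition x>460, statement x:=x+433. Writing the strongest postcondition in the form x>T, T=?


Formula: sp(P, x:=E) = exists old_x. (x = E[old_x/x]) AND P[old_x/x] (old_x is the value of x before the assignment; eliminate old_x by solving x = E[old_x/x] for old_x)
Step 1: Precondition P: x>460, i.e. old_x > 460
Step 2: Assignment gives x = old_x + 433, so old_x = x - 433
Step 3: Substitute into P: x - 433 > 460
Step 4: Simplify: x > 460+433 = 893

893


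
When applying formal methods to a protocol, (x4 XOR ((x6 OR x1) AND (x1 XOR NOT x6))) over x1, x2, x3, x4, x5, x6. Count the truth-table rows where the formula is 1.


Formula: (x4 XOR ((x6 OR x1) AND (x1 XOR NOT x6))) over 6 vars (64 rows)
Evaluate each row (x1, x2, x3, x4, x5, x6 as bits, MSB first):
  row 0 [000000]: (0 XOR ((0 OR 0) AND (0 XOR NOT 0))) -> 0
  row 1 [000001]: (0 XOR ((1 OR 0) AND (0 XOR NOT 1))) -> 0
  row 2 [000010]: (0 XOR ((0 OR 0) AND (0 XOR NOT 0))) -> 0
  row 3 [000011]: (0 XOR ((1 OR 0) AND (0 XOR NOT 1))) -> 0
  row 4 [000100]: (1 XOR ((0 OR 0) AND (0 XOR NOT 0))) -> 1
  (every remaining row is evaluated the same way; all 64 results are listed next)
Full result column, 8 rows per line (x1,x2,x3 fixed per line; x4,x5,x6 runs 000..111 left to right):
  rows 0-7 [x1,x2,x3=000]: 00001111  (ones: 4)
  rows 8-15 [x1,x2,x3=001]: 00001111  (ones: 4)
  rows 16-23 [x1,x2,x3=010]: 00001111  (ones: 4)
  rows 24-31 [x1,x2,x3=011]: 00001111  (ones: 4)
  rows 32-39 [x1,x2,x3=100]: 01011010  (ones: 4)
  rows 40-47 [x1,x2,x3=101]: 01011010  (ones: 4)
  rows 48-55 [x1,x2,x3=110]: 01011010  (ones: 4)
  rows 56-63 [x1,x2,x3=111]: 01011010  (ones: 4)
Count of 1-rows = 4+4+4+4+4+4+4+4 = 32

32


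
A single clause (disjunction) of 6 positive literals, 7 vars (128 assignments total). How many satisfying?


Step 1: Total=2^7=128
Step 2: Unsat when all 6 false: 2^1=2
Step 3: Sat=128-2=126

126


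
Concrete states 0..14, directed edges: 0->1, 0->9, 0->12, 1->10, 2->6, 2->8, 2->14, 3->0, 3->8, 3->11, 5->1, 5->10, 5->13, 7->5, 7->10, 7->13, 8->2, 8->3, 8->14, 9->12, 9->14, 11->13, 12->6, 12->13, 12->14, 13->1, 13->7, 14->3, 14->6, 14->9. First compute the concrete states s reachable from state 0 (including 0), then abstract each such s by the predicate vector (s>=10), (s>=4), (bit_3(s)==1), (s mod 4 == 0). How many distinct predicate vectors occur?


BFS from 0:
Concrete reachable: {0, 1, 2, 3, 5, 6, 7, 8, 9, 10, 11, 12, 13, 14}
Abstract via predicates (s>=10), (s>=4), (bit_3(s)==1), (s mod 4 == 0):
  (0,0,0,0) <- {1, 2, 3}
  (0,0,0,1) <- {0}
  (0,1,0,0) <- {5, 6, 7}
  (0,1,1,0) <- {9}
  (0,1,1,1) <- {8}
  (1,1,1,0) <- {10, 11, 13, 14}
  (1,1,1,1) <- {12}
Distinct abstract states = 7

7


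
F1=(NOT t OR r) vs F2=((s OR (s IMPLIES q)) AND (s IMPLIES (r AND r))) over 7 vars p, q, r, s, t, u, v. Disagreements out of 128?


F1 = (NOT t OR r)
F2 = ((s OR (s IMPLIES q)) AND (s IMPLIES (r AND r)))
Evaluate both on each of 128 rows (bits = p,q,r,s,t,u,v):
  row 0 [0000000]: F1=1 F2=1 -> 0
  row 1 [0000001]: F1=1 F2=1 -> 0
  row 2 [0000010]: F1=1 F2=1 -> 0
  row 3 [0000011]: F1=1 F2=1 -> 0
  row 4 [0000100]: F1=0 F2=1 (differ) -> 1
  (every remaining row is evaluated the same way; all 128 results are listed next)
Full result column, 8 rows per line (p,q,r,s fixed per line; t,u,v runs 000..111 left to right):
  rows 0-7 [p,q,r,s=0000]: 00001111  (ones: 4)
  rows 8-15 [p,q,r,s=0001]: 11110000  (ones: 4)
  rows 16-23 [p,q,r,s=0010]: 00000000  (ones: 0)
  rows 24-31 [p,q,r,s=0011]: 00000000  (ones: 0)
  rows 32-39 [p,q,r,s=0100]: 00001111  (ones: 4)
  rows 40-47 [p,q,r,s=0101]: 11110000  (ones: 4)
  rows 48-55 [p,q,r,s=0110]: 00000000  (ones: 0)
  rows 56-63 [p,q,r,s=0111]: 00000000  (ones: 0)
  rows 64-71 [p,q,r,s=1000]: 00001111  (ones: 4)
  rows 72-79 [p,q,r,s=1001]: 11110000  (ones: 4)
  rows 80-87 [p,q,r,s=1010]: 00000000  (ones: 0)
  rows 88-95 [p,q,r,s=1011]: 00000000  (ones: 0)
  rows 96-103 [p,q,r,s=1100]: 00001111  (ones: 4)
  rows 104-111 [p,q,r,s=1101]: 11110000  (ones: 4)
  rows 112-119 [p,q,r,s=1110]: 00000000  (ones: 0)
  rows 120-127 [p,q,r,s=1111]: 00000000  (ones: 0)
Disagreements = 4+4+0+0+4+4+0+0+4+4+0+0+4+4+0+0 = 32

32


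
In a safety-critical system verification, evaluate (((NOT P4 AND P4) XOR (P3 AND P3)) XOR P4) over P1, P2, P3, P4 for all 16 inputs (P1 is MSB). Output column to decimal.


Formula: (((NOT P4 AND P4) XOR (P3 AND P3)) XOR P4) over P1, P2, P3, P4 (16 rows)
Evaluate each row (bits = P1,P2,P3,P4, MSB first):
  row 0 [0000]: (((NOT 0 AND 0) XOR (0 AND 0)) XOR 0) -> 0
  row 1 [0001]: (((NOT 1 AND 1) XOR (0 AND 0)) XOR 1) -> 1
  row 2 [0010]: (((NOT 0 AND 0) XOR (1 AND 1)) XOR 0) -> 1
  row 3 [0011]: (((NOT 1 AND 1) XOR (1 AND 1)) XOR 1) -> 0
  row 4 [0100]: (((NOT 0 AND 0) XOR (0 AND 0)) XOR 0) -> 0
  row 5 [0101]: (((NOT 1 AND 1) XOR (0 AND 0)) XOR 1) -> 1
  row 6 [0110]: (((NOT 0 AND 0) XOR (1 AND 1)) XOR 0) -> 1
  row 7 [0111]: (((NOT 1 AND 1) XOR (1 AND 1)) XOR 1) -> 0
  row 8 [1000]: (((NOT 0 AND 0) XOR (0 AND 0)) XOR 0) -> 0
  row 9 [1001]: (((NOT 1 AND 1) XOR (0 AND 0)) XOR 1) -> 1
  row 10 [1010]: (((NOT 0 AND 0) XOR (1 AND 1)) XOR 0) -> 1
  row 11 [1011]: (((NOT 1 AND 1) XOR (1 AND 1)) XOR 1) -> 0
  row 12 [1100]: (((NOT 0 AND 0) XOR (0 AND 0)) XOR 0) -> 0
  row 13 [1101]: (((NOT 1 AND 1) XOR (0 AND 0)) XOR 1) -> 1
  row 14 [1110]: (((NOT 0 AND 0) XOR (1 AND 1)) XOR 0) -> 1
  row 15 [1111]: (((NOT 1 AND 1) XOR (1 AND 1)) XOR 1) -> 0
Full result column, 4 rows per line (P1,P2 fixed per line; P3,P4 runs 00..11 left to right):
  rows 0-3 [P1,P2=00]: 0110  = hex 6
  rows 4-7 [P1,P2=01]: 0110  = hex 6
  rows 8-11 [P1,P2=10]: 0110  = hex 6
  rows 12-15 [P1,P2=11]: 0110  = hex 6
Output column (row 0 .. row 15) = 0110011001100110
Output column grouped in 4s = 0110 0110 0110 0110 = 0x6666
Convert to decimal digit by digit (value = value*16 + digit):
  6 -> 6
  6*16 + 6 = 102
  102*16 + 6 = 1638
  1638*16 + 6 = 26214
Decimal = 26214

26214


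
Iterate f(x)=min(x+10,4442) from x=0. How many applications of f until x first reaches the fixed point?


Step 1: x=0, cap=4442, increment=10
Step 2: x grows by 10 each step until capped at 4442; fixed point is x=4442
Step 3: iterations = ceil(4442/10) = 445

445


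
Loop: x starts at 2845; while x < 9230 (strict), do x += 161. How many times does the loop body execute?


Step 1: x goes from 2845 toward 9230 by 161; the body runs while x<9230, so iterations = ceil((bound-start)/step)
Step 2: Distance=6385
Step 3: ceil(6385/161)=40

40


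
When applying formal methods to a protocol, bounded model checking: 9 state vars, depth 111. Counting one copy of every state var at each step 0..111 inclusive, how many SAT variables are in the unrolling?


BMC unrolls to depth k, creating one copy of each state var for steps 0..k.
Step count = 111 + 1 = 112 (steps 0 through 111)
Vars per step = 9
Total = 9 * 112 = 1008

1008


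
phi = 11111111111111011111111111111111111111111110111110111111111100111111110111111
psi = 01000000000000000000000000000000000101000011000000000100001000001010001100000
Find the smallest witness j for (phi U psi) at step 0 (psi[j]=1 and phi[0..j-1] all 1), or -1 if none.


(phi U psi) at 0: need smallest j with psi[j]=1 and phi[i]=1 for all i in [0,j).
Scan from step 0:
  step 0: phi=1, psi=0 -> continue
  step 1: psi=1 and phi held for [0,1) -> witness found
Witness step = 1

1


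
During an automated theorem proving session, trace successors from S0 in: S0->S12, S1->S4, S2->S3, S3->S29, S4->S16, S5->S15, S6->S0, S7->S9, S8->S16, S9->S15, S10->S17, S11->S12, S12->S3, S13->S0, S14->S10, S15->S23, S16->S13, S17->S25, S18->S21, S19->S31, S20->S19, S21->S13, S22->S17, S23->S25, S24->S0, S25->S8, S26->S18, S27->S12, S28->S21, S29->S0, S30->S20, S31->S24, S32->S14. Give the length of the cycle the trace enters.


Trace from S0 until a state repeats:
  S0 -> S12 -> S3 -> S29 -> S0
S0 first seen at step 0, revisited at step 4.
Cycle length = 4 - 0 = 4

4


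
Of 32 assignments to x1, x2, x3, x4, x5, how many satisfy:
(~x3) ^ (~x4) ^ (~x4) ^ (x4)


CNF with 4 clauses over 5 vars (32 assignments).
An assignment satisfies CNF iff every clause has >=1 true literal.
Check each row (bits = x1,x2,x3,x4,x5; clause T/F shown):
  row 0 [00000]: clauses=TTTF -> 0
  row 1 [00001]: clauses=TTTF -> 0
  row 2 [00010]: clauses=TFFT -> 0
  row 3 [00011]: clauses=TFFT -> 0
  row 4 [00100]: clauses=FTTF -> 0
  row 5 [00101]: clauses=FTTF -> 0
  row 6 [00110]: clauses=FFFT -> 0
  row 7 [00111]: clauses=FFFT -> 0
  row 8 [01000]: clauses=TTTF -> 0
  row 9 [01001]: clauses=TTTF -> 0
  row 10 [01010]: clauses=TFFT -> 0
  row 11 [01011]: clauses=TFFT -> 0
  row 12 [01100]: clauses=FTTF -> 0
  row 13 [01101]: clauses=FTTF -> 0
  row 14 [01110]: clauses=FFFT -> 0
  row 15 [01111]: clauses=FFFT -> 0
  row 16 [10000]: clauses=TTTF -> 0
  row 17 [10001]: clauses=TTTF -> 0
  row 18 [10010]: clauses=TFFT -> 0
  row 19 [10011]: clauses=TFFT -> 0
  row 20 [10100]: clauses=FTTF -> 0
  row 21 [10101]: clauses=FTTF -> 0
  row 22 [10110]: clauses=FFFT -> 0
  row 23 [10111]: clauses=FFFT -> 0
  row 24 [11000]: clauses=TTTF -> 0
  row 25 [11001]: clauses=TTTF -> 0
  row 26 [11010]: clauses=TFFT -> 0
  row 27 [11011]: clauses=TFFT -> 0
  row 28 [11100]: clauses=FTTF -> 0
  row 29 [11101]: clauses=FTTF -> 0
  row 30 [11110]: clauses=FFFT -> 0
  row 31 [11111]: clauses=FFFT -> 0
Full result column, 8 rows per line (x1,x2 fixed per line; x3,x4,x5 runs 000..111 left to right):
  rows 0-7 [x1,x2=00]: 00000000  (ones: 0)
  rows 8-15 [x1,x2=01]: 00000000  (ones: 0)
  rows 16-23 [x1,x2=10]: 00000000  (ones: 0)
  rows 24-31 [x1,x2=11]: 00000000  (ones: 0)
Satisfying assignments = 0+0+0+0 = 0

0


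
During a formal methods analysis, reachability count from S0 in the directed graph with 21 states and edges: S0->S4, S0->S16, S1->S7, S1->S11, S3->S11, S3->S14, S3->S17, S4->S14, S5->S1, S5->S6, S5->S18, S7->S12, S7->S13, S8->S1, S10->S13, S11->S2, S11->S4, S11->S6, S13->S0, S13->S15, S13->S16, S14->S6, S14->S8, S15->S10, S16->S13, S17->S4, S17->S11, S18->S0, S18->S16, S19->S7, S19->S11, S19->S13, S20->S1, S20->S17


BFS from S0:
  layer 0: {S0}
  layer 1: {S4, S16}
  layer 2: {S13, S14}
  layer 3: {S6, S8, S15}
  layer 4: {S1, S10}
  layer 5: {S7, S11}
  layer 6: {S2, S12}
Reachable set: {S0, S1, S2, S4, S6, S7, S8, S10, S11, S12, S13, S14, S15, S16}
Count = 14

14


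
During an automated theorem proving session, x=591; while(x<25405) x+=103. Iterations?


Step 1: x goes from 591 toward 25405 by 103; the body runs while x<25405, so iterations = ceil((bound-start)/step)
Step 2: Distance=24814
Step 3: ceil(24814/103)=241

241


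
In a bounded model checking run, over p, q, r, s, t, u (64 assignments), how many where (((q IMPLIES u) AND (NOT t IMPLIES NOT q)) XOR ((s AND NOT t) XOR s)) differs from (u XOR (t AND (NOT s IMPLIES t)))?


F1 = (((q IMPLIES u) AND (NOT t IMPLIES NOT q)) XOR ((s AND NOT t) XOR s))
F2 = (u XOR (t AND (NOT s IMPLIES t)))
Evaluate both on each of 64 rows (bits = p,q,r,s,t,u):
  row 0 [000000]: F1=1 F2=0 (differ) -> 1
  row 1 [000001]: F1=1 F2=1 -> 0
  row 2 [000010]: F1=1 F2=1 -> 0
  row 3 [000011]: F1=1 F2=0 (differ) -> 1
  row 4 [000100]: F1=1 F2=0 (differ) -> 1
  (every remaining row is evaluated the same way; all 64 results are listed next)
Full result column, 8 rows per line (p,q,r fixed per line; s,t,u runs 000..111 left to right):
  rows 0-7 [p,q,r=000]: 10011010  (ones: 4)
  rows 8-15 [p,q,r=001]: 10011010  (ones: 4)
  rows 16-23 [p,q,r=010]: 01110100  (ones: 4)
  rows 24-31 [p,q,r=011]: 01110100  (ones: 4)
  rows 32-39 [p,q,r=100]: 10011010  (ones: 4)
  rows 40-47 [p,q,r=101]: 10011010  (ones: 4)
  rows 48-55 [p,q,r=110]: 01110100  (ones: 4)
  rows 56-63 [p,q,r=111]: 01110100  (ones: 4)
Disagreements = 4+4+4+4+4+4+4+4 = 32

32


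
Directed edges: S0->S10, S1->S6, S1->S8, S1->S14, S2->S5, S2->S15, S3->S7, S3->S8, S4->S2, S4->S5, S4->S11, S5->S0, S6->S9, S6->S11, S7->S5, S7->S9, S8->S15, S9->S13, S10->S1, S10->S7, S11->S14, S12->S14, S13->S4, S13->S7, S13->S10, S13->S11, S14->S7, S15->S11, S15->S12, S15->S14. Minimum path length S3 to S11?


BFS layer-by-layer from S3:
  dist 0: {S3}
  dist 1: {S7, S8}
  dist 2: {S5, S9, S15}
  dist 3: {S0, S11, S12, S13, S14}
  -> S11 reached at distance 3
Shortest path length = 3

3


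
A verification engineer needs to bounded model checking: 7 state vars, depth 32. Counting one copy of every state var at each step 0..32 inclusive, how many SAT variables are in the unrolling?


BMC unrolls to depth k, creating one copy of each state var for steps 0..k.
Step count = 32 + 1 = 33 (steps 0 through 32)
Vars per step = 7
Total = 7 * 33 = 231

231


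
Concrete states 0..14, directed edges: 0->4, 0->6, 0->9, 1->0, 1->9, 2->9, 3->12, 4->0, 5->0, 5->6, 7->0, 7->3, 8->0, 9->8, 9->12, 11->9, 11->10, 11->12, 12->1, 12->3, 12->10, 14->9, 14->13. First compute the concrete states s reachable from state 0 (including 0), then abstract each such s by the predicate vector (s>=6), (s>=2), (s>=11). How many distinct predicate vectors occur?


BFS from 0:
Concrete reachable: {0, 1, 3, 4, 6, 8, 9, 10, 12}
Abstract via predicates (s>=6), (s>=2), (s>=11):
  (0,0,0) <- {0, 1}
  (0,1,0) <- {3, 4}
  (1,1,0) <- {6, 8, 9, 10}
  (1,1,1) <- {12}
Distinct abstract states = 4

4


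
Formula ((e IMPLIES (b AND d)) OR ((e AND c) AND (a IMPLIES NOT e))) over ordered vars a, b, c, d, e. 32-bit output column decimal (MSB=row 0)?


Formula: ((e IMPLIES (b AND d)) OR ((e AND c) AND (a IMPLIES NOT e))) over a, b, c, d, e (32 rows)
Evaluate each row (bits = a,b,c,d,e, MSB first):
  row 0 [00000]: ((0 IMPLIES (0 AND 0)) OR ((0 AND 0) AND (0 IMPLIES NOT 0))) -> 1
  row 1 [00001]: ((1 IMPLIES (0 AND 0)) OR ((1 AND 0) AND (0 IMPLIES NOT 1))) -> 0
  row 2 [00010]: ((0 IMPLIES (0 AND 1)) OR ((0 AND 0) AND (0 IMPLIES NOT 0))) -> 1
  row 3 [00011]: ((1 IMPLIES (0 AND 1)) OR ((1 AND 0) AND (0 IMPLIES NOT 1))) -> 0
  row 4 [00100]: ((0 IMPLIES (0 AND 0)) OR ((0 AND 1) AND (0 IMPLIES NOT 0))) -> 1
  row 5 [00101]: ((1 IMPLIES (0 AND 0)) OR ((1 AND 1) AND (0 IMPLIES NOT 1))) -> 1
  row 6 [00110]: ((0 IMPLIES (0 AND 1)) OR ((0 AND 1) AND (0 IMPLIES NOT 0))) -> 1
  row 7 [00111]: ((1 IMPLIES (0 AND 1)) OR ((1 AND 1) AND (0 IMPLIES NOT 1))) -> 1
  row 8 [01000]: ((0 IMPLIES (1 AND 0)) OR ((0 AND 0) AND (0 IMPLIES NOT 0))) -> 1
  row 9 [01001]: ((1 IMPLIES (1 AND 0)) OR ((1 AND 0) AND (0 IMPLIES NOT 1))) -> 0
  row 10 [01010]: ((0 IMPLIES (1 AND 1)) OR ((0 AND 0) AND (0 IMPLIES NOT 0))) -> 1
  row 11 [01011]: ((1 IMPLIES (1 AND 1)) OR ((1 AND 0) AND (0 IMPLIES NOT 1))) -> 1
  row 12 [01100]: ((0 IMPLIES (1 AND 0)) OR ((0 AND 1) AND (0 IMPLIES NOT 0))) -> 1
  row 13 [01101]: ((1 IMPLIES (1 AND 0)) OR ((1 AND 1) AND (0 IMPLIES NOT 1))) -> 1
  row 14 [01110]: ((0 IMPLIES (1 AND 1)) OR ((0 AND 1) AND (0 IMPLIES NOT 0))) -> 1
  row 15 [01111]: ((1 IMPLIES (1 AND 1)) OR ((1 AND 1) AND (0 IMPLIES NOT 1))) -> 1
  row 16 [10000]: ((0 IMPLIES (0 AND 0)) OR ((0 AND 0) AND (1 IMPLIES NOT 0))) -> 1
  row 17 [10001]: ((1 IMPLIES (0 AND 0)) OR ((1 AND 0) AND (1 IMPLIES NOT 1))) -> 0
  row 18 [10010]: ((0 IMPLIES (0 AND 1)) OR ((0 AND 0) AND (1 IMPLIES NOT 0))) -> 1
  row 19 [10011]: ((1 IMPLIES (0 AND 1)) OR ((1 AND 0) AND (1 IMPLIES NOT 1))) -> 0
  row 20 [10100]: ((0 IMPLIES (0 AND 0)) OR ((0 AND 1) AND (1 IMPLIES NOT 0))) -> 1
  row 21 [10101]: ((1 IMPLIES (0 AND 0)) OR ((1 AND 1) AND (1 IMPLIES NOT 1))) -> 0
  row 22 [10110]: ((0 IMPLIES (0 AND 1)) OR ((0 AND 1) AND (1 IMPLIES NOT 0))) -> 1
  row 23 [10111]: ((1 IMPLIES (0 AND 1)) OR ((1 AND 1) AND (1 IMPLIES NOT 1))) -> 0
  row 24 [11000]: ((0 IMPLIES (1 AND 0)) OR ((0 AND 0) AND (1 IMPLIES NOT 0))) -> 1
  row 25 [11001]: ((1 IMPLIES (1 AND 0)) OR ((1 AND 0) AND (1 IMPLIES NOT 1))) -> 0
  row 26 [11010]: ((0 IMPLIES (1 AND 1)) OR ((0 AND 0) AND (1 IMPLIES NOT 0))) -> 1
  row 27 [11011]: ((1 IMPLIES (1 AND 1)) OR ((1 AND 0) AND (1 IMPLIES NOT 1))) -> 1
  row 28 [11100]: ((0 IMPLIES (1 AND 0)) OR ((0 AND 1) AND (1 IMPLIES NOT 0))) -> 1
  row 29 [11101]: ((1 IMPLIES (1 AND 0)) OR ((1 AND 1) AND (1 IMPLIES NOT 1))) -> 0
  row 30 [11110]: ((0 IMPLIES (1 AND 1)) OR ((0 AND 1) AND (1 IMPLIES NOT 0))) -> 1
  row 31 [11111]: ((1 IMPLIES (1 AND 1)) OR ((1 AND 1) AND (1 IMPLIES NOT 1))) -> 1
Full result column, 4 rows per line (a,b,c fixed per line; d,e runs 00..11 left to right):
  rows 0-3 [a,b,c=000]: 1010  = hex A
  rows 4-7 [a,b,c=001]: 1111  = hex F
  rows 8-11 [a,b,c=010]: 1011  = hex B
  rows 12-15 [a,b,c=011]: 1111  = hex F
  rows 16-19 [a,b,c=100]: 1010  = hex A
  rows 20-23 [a,b,c=101]: 1010  = hex A
  rows 24-27 [a,b,c=110]: 1011  = hex B
  rows 28-31 [a,b,c=111]: 1011  = hex B
Output column (row 0 .. row 31) = 10101111101111111010101010111011
Output column grouped in 4s = 1010 1111 1011 1111 1010 1010 1011 1011 = 0xAFBFAABB
Convert to decimal digit by digit (value = value*16 + digit):
  A -> 10
  10*16 + 15 (F) = 175
  175*16 + 11 (B) = 2811
  2811*16 + 15 (F) = 44991
  44991*16 + 10 (A) = 719866
  719866*16 + 10 (A) = 11517866
  11517866*16 + 11 (B) = 184285867
  184285867*16 + 11 (B) = 2948573883
Decimal = 2948573883

2948573883
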